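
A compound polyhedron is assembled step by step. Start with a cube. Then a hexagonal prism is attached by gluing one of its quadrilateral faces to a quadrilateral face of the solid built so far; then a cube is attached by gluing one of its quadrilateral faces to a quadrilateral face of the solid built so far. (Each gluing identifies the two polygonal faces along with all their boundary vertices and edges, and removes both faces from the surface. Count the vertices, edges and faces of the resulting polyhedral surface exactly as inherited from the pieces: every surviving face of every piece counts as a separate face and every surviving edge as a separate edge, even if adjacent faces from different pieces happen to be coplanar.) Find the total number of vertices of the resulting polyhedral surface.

20

A cube: V=8, E=12, F=6.
Attach a hexagonal prism (V=12, E=18, F=8) along a 4-gon: merge 4 vertices and 4 edges, delete both glued faces → V=16, E=26, F=12.
Attach a cube (V=8, E=12, F=6) along a 4-gon: merge 4 vertices and 4 edges, delete both glued faces → V=20, E=34, F=16.
Check: V − E + F = 20 − 34 + 16 = 2.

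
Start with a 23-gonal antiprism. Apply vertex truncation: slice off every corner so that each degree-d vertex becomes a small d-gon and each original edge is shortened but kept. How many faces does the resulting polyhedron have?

The base solid has V = 46, E = 92, F = 48.
Truncation replaces each original edge-end by a new vertex, so V′ = 2E = 184.
Each original edge survives, and each old vertex of degree d contributes d new edges; summing degrees gives Σd = 2E, so E′ = E + 2E = 3E = 276.
Each original face survives and each original vertex becomes one new face: F′ = F + V = 94.

94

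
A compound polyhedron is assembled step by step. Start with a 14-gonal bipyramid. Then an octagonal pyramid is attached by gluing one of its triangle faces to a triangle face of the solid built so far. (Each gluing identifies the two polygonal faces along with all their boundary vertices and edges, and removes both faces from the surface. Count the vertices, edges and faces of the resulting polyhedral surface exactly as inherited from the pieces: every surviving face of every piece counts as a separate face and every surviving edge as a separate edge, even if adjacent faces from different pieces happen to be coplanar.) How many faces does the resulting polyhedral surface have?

A 14-gonal bipyramid: V=16, E=42, F=28.
Attach an octagonal pyramid (V=9, E=16, F=9) along a 3-gon: merge 3 vertices and 3 edges, delete both glued faces → V=22, E=55, F=35.
Check: V − E + F = 22 − 55 + 35 = 2.

35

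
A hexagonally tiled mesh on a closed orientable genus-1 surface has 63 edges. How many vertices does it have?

χ = 2 − 2·1 = 0, and every face is a hexagon so 6F = 2E.
F = 2E/6 = 21. Then V = 0 + E − F = 0 + 63 − 21 = 42.

42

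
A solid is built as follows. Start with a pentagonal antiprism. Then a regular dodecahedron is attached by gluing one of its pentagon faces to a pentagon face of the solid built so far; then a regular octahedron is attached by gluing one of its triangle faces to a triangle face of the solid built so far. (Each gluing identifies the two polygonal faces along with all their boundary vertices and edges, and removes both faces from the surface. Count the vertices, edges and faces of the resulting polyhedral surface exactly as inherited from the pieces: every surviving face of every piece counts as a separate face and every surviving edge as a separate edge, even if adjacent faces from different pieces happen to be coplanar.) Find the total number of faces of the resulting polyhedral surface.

A pentagonal antiprism: V=10, E=20, F=12.
Attach a regular dodecahedron (V=20, E=30, F=12) along a 5-gon: merge 5 vertices and 5 edges, delete both glued faces → V=25, E=45, F=22.
Attach a regular octahedron (V=6, E=12, F=8) along a 3-gon: merge 3 vertices and 3 edges, delete both glued faces → V=28, E=54, F=28.
Check: V − E + F = 28 − 54 + 28 = 2.

28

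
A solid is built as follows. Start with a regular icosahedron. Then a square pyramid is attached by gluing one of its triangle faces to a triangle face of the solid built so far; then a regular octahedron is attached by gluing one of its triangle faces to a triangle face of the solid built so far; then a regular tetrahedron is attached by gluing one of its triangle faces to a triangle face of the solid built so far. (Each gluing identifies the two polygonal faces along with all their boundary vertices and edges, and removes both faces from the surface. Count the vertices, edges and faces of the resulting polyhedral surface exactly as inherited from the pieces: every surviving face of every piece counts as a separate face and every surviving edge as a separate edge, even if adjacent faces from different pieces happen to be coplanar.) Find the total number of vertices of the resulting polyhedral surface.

18

A regular icosahedron: V=12, E=30, F=20.
Attach a square pyramid (V=5, E=8, F=5) along a 3-gon: merge 3 vertices and 3 edges, delete both glued faces → V=14, E=35, F=23.
Attach a regular octahedron (V=6, E=12, F=8) along a 3-gon: merge 3 vertices and 3 edges, delete both glued faces → V=17, E=44, F=29.
Attach a regular tetrahedron (V=4, E=6, F=4) along a 3-gon: merge 3 vertices and 3 edges, delete both glued faces → V=18, E=47, F=31.
Check: V − E + F = 18 − 47 + 31 = 2.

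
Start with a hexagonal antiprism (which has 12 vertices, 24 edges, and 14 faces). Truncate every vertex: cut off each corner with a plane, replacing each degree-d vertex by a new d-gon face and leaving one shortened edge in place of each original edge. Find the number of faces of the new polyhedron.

Truncation replaces each original edge-end by a new vertex, so V′ = 2E = 48.
Each original edge survives, and each old vertex of degree d contributes d new edges; summing degrees gives Σd = 2E, so E′ = E + 2E = 3E = 72.
Each original face survives and each original vertex becomes one new face: F′ = F + V = 26.

26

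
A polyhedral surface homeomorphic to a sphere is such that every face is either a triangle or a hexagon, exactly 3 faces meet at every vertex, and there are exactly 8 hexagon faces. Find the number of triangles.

Let x be the number of triangles; then F = 8 + x.
Edge–face incidences: 2E = 6·8 + 3·x = 48 + 3x.
Every vertex has degree 3, so 3V = 2E.
Euler: V − E + F = 2 ⇒ (2E)/3 − E + (8 + x) = 2.
Multiply by 6: 2·(2E) − 3·(2E) + 6·(8 + x) = 12, i.e. 48 + 6x − (48 + 3x) = 12.
Collecting terms: 3x = 12, so x = 4.
Then 2E = 48 + 3·4 = 60, so E = 30, V = 2E/3 = 20, F = 8 + 4 = 12.

4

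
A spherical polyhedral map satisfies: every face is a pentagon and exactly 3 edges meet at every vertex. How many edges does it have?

Each face has 5 edges and each edge borders two faces, so 2E = 5F.
Each vertex has degree 3, so 3V = 2E and hence V = 5F/3.
Euler: V − E + F = 2 ⇒ (5F/3) − (5F/2) + F = 2.
Multiply by 6: (10 − 15 + 6)F = 12, i.e. 1F = 12.
So F = 12, E = 5·12/2 = 30, V = 5·12/3 = 20.

30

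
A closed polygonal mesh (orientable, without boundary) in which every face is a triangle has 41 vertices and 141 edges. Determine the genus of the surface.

4

Every face is a triangle and each edge borders two faces, so 3F = 2·141, giving F = 94.
χ = V − E + F = 41 − 141 + 94 = -6.
For a closed orientable surface χ = 2 − 2g, so g = (2 − (-6))/2 = 4.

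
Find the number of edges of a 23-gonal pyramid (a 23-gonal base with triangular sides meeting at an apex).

A pyramid on an n-gon base has one n-gon and n triangles: V = 23 + 1 = 24, E = 2·23 = 46, F = 23 + 1 = 24.

46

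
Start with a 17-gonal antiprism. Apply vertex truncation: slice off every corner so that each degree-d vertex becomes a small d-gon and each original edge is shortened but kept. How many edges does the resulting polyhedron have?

204

The base solid has V = 34, E = 68, F = 36.
Truncation replaces each original edge-end by a new vertex, so V′ = 2E = 136.
Each original edge survives, and each old vertex of degree d contributes d new edges; summing degrees gives Σd = 2E, so E′ = E + 2E = 3E = 204.
Each original face survives and each original vertex becomes one new face: F′ = F + V = 70.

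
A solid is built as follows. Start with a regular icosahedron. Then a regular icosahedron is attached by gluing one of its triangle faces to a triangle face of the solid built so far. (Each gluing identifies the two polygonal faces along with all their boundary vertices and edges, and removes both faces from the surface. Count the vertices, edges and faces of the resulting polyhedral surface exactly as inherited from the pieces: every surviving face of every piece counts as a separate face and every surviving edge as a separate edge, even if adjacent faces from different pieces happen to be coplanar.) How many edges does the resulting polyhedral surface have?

A regular icosahedron: V=12, E=30, F=20.
Attach a regular icosahedron (V=12, E=30, F=20) along a 3-gon: merge 3 vertices and 3 edges, delete both glued faces → V=21, E=57, F=38.
Check: V − E + F = 21 − 57 + 38 = 2.

57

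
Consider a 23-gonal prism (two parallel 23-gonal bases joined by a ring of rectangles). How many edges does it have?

69

A prism on an n-gon has two n-gon bases and n rectangular sides: V = 2·23 = 46, E = 3·23 = 69, F = 23 + 2 = 25.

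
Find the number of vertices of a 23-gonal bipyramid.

A bipyramid over an n-gon has 2n triangular faces and n + 2 vertices: V = 23 + 2 = 25, E = 3·23 = 69, F = 2·23 = 46.

25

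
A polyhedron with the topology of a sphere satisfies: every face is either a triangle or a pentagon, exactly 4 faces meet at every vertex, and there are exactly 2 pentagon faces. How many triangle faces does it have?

10

Let x be the number of triangles; then F = 2 + x.
Edge–face incidences: 2E = 5·2 + 3·x = 10 + 3x.
Every vertex has degree 4, so 4V = 2E.
Euler: V − E + F = 2 ⇒ (2E)/4 − E + (2 + x) = 2.
Multiply by 8: 2·(2E) − 4·(2E) + 8·(2 + x) = 16, i.e. 16 + 8x − 2·(10 + 3x) = 16.
Collecting terms: 2x − 4 = 16, so 2x = 20, so x = 10.
Then 2E = 10 + 3·10 = 40, so E = 20, V = 2E/4 = 10, F = 2 + 10 = 12.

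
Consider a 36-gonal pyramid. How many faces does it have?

A pyramid on an n-gon base has one n-gon and n triangles: V = 36 + 1 = 37, E = 2·36 = 72, F = 36 + 1 = 37.

37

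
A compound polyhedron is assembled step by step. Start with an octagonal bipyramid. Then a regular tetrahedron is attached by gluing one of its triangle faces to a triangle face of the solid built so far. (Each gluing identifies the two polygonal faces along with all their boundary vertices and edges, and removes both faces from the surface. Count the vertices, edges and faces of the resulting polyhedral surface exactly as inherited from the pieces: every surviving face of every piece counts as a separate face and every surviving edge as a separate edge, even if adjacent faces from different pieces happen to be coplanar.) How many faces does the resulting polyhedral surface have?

An octagonal bipyramid: V=10, E=24, F=16.
Attach a regular tetrahedron (V=4, E=6, F=4) along a 3-gon: merge 3 vertices and 3 edges, delete both glued faces → V=11, E=27, F=18.
Check: V − E + F = 11 − 27 + 18 = 2.

18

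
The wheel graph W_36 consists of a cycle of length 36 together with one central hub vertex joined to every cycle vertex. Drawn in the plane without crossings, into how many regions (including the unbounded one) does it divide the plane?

37

W_36 has V = 36 + 1 = 37 vertices and E = 2·36 = 72 edges.
By Euler's formula F = 2 − V + E = 2 − 37 + 72 = 37.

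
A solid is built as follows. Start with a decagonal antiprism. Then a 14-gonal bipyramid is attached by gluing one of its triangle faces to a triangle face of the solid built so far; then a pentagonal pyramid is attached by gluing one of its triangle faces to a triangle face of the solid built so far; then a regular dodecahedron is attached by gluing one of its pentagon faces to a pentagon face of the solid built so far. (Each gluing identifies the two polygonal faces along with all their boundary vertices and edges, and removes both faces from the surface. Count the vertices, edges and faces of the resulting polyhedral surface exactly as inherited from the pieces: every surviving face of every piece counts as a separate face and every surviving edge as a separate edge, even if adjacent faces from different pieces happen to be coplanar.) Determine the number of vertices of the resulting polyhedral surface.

A decagonal antiprism: V=20, E=40, F=22.
Attach a 14-gonal bipyramid (V=16, E=42, F=28) along a 3-gon: merge 3 vertices and 3 edges, delete both glued faces → V=33, E=79, F=48.
Attach a pentagonal pyramid (V=6, E=10, F=6) along a 3-gon: merge 3 vertices and 3 edges, delete both glued faces → V=36, E=86, F=52.
Attach a regular dodecahedron (V=20, E=30, F=12) along a 5-gon: merge 5 vertices and 5 edges, delete both glued faces → V=51, E=111, F=62.
Check: V − E + F = 51 − 111 + 62 = 2.

51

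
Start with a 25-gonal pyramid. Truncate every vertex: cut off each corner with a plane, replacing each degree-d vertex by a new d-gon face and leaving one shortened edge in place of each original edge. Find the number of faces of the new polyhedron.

52

The base solid has V = 26, E = 50, F = 26.
Truncation replaces each original edge-end by a new vertex, so V′ = 2E = 100.
Each original edge survives, and each old vertex of degree d contributes d new edges; summing degrees gives Σd = 2E, so E′ = E + 2E = 3E = 150.
Each original face survives and each original vertex becomes one new face: F′ = F + V = 52.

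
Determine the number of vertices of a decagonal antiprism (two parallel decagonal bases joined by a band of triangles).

20

An antiprism on an n-gon has two n-gon caps and 2n triangles: V = 2·10 = 20, E = 4·10 = 40, F = 2·10 + 2 = 22.
Check: V − E + F = 20 − 40 + 22 = 2.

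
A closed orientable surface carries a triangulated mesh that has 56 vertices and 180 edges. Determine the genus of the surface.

Every face is a triangle and each edge borders two faces, so 3F = 2·180, giving F = 120.
χ = V − E + F = 56 − 180 + 120 = -4.
For a closed orientable surface χ = 2 − 2g, so g = (2 − (-4))/2 = 3.

3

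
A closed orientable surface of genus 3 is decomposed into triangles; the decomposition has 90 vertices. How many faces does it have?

χ = 2 − 2·3 = -4, and every face is a triangle so 3F = 2E.
V − E + F = -4 with E = 3F/2 gives 90 − (3/2 − 1)·F = -4, so F = 188 and E = 282.

188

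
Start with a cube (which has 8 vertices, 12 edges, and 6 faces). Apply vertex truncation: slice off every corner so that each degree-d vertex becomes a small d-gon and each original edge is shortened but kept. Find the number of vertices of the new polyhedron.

Truncation replaces each original edge-end by a new vertex, so V′ = 2E = 24.
Each original edge survives, and each old vertex of degree d contributes d new edges; summing degrees gives Σd = 2E, so E′ = E + 2E = 3E = 36.
Each original face survives and each original vertex becomes one new face: F′ = F + V = 14.

24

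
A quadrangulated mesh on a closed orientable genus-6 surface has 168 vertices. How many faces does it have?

χ = 2 − 2·6 = -10, and every face is a square so 4F = 2E.
V − E + F = -10 with E = 4F/2 gives 168 − (4/2 − 1)·F = -10, so F = 178 and E = 356.

178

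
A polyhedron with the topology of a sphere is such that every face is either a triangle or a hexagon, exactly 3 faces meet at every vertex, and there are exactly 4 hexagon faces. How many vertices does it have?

12

Let x be the number of triangles; then F = 4 + x.
Edge–face incidences: 2E = 6·4 + 3·x = 24 + 3x.
Every vertex has degree 3, so 3V = 2E.
Euler: V − E + F = 2 ⇒ (2E)/3 − E + (4 + x) = 2.
Multiply by 6: 2·(2E) − 3·(2E) + 6·(4 + x) = 12, i.e. 24 + 6x − (24 + 3x) = 12.
Collecting terms: 3x = 12, so x = 4.
Then 2E = 24 + 3·4 = 36, so E = 18, V = 2E/3 = 12, F = 4 + 4 = 8.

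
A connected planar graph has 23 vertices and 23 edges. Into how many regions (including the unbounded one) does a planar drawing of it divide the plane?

2

Euler's formula for a connected plane graph: V − E + F = 2, so F = 2 − 23 + 23 = 2.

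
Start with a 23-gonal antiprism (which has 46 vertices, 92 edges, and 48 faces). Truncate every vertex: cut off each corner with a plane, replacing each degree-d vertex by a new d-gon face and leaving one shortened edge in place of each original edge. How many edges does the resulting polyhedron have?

276

Truncation replaces each original edge-end by a new vertex, so V′ = 2E = 184.
Each original edge survives, and each old vertex of degree d contributes d new edges; summing degrees gives Σd = 2E, so E′ = E + 2E = 3E = 276.
Each original face survives and each original vertex becomes one new face: F′ = F + V = 94.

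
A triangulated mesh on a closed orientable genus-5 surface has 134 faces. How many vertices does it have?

χ = 2 − 2·5 = -8, and every face is a triangle so 3F = 2E.
E = 3·134/2 = 201. Then V = -8 + E − F = -8 + 201 − 134 = 59.

59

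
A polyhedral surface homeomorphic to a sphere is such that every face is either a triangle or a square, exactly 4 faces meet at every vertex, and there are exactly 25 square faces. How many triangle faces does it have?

Let x be the number of triangles; then F = 25 + x.
Edge–face incidences: 2E = 4·25 + 3·x = 100 + 3x.
Every vertex has degree 4, so 4V = 2E.
Euler: V − E + F = 2 ⇒ (2E)/4 − E + (25 + x) = 2.
Multiply by 8: 2·(2E) − 4·(2E) + 8·(25 + x) = 16, i.e. 200 + 8x − 2·(100 + 3x) = 16.
Collecting terms: 2x = 16, so x = 8.
Then 2E = 100 + 3·8 = 124, so E = 62, V = 2E/4 = 31, F = 25 + 8 = 33.

8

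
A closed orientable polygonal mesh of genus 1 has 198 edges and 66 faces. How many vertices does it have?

For a closed orientable surface of genus 1, χ = 2 − 2·1 = 0.
V = 0 + E − F = 0 + 198 − 66 = 132.

132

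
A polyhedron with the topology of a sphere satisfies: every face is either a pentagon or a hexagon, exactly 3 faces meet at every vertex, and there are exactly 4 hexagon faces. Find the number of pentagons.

12

Let x be the number of pentagons; then F = 4 + x.
Edge–face incidences: 2E = 6·4 + 5·x = 24 + 5x.
Every vertex has degree 3, so 3V = 2E.
Euler: V − E + F = 2 ⇒ (2E)/3 − E + (4 + x) = 2.
Multiply by 6: 2·(2E) − 3·(2E) + 6·(4 + x) = 12, i.e. 24 + 6x − (24 + 5x) = 12.
Collecting terms: x = 12.
Then 2E = 24 + 5·12 = 84, so E = 42, V = 2E/3 = 28, F = 4 + 12 = 16.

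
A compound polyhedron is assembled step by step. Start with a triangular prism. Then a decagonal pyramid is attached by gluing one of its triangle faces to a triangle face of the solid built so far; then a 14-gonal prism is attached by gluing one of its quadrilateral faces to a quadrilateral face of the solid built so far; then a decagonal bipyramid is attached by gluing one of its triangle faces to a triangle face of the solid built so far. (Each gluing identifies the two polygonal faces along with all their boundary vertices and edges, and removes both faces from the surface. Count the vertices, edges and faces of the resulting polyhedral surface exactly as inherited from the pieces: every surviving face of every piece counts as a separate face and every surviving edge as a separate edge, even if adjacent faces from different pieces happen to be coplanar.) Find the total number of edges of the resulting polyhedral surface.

A triangular prism: V=6, E=9, F=5.
Attach a decagonal pyramid (V=11, E=20, F=11) along a 3-gon: merge 3 vertices and 3 edges, delete both glued faces → V=14, E=26, F=14.
Attach a 14-gonal prism (V=28, E=42, F=16) along a 4-gon: merge 4 vertices and 4 edges, delete both glued faces → V=38, E=64, F=28.
Attach a decagonal bipyramid (V=12, E=30, F=20) along a 3-gon: merge 3 vertices and 3 edges, delete both glued faces → V=47, E=91, F=46.
Check: V − E + F = 47 − 91 + 46 = 2.

91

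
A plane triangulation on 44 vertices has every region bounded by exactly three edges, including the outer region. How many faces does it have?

84

In a plane triangulation 3F = 2E and V − E + F = 2, so F = 2V − 4 = 2·44 − 4 = 84.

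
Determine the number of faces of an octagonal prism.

10

A prism on an n-gon has two n-gon bases and n rectangular sides: V = 2·8 = 16, E = 3·8 = 24, F = 8 + 2 = 10.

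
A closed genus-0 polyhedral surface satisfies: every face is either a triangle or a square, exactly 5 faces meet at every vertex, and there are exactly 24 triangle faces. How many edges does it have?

Let x be the number of squares; then F = 24 + x.
Edge–face incidences: 2E = 3·24 + 4·x = 72 + 4x.
Every vertex has degree 5, so 5V = 2E.
Euler: V − E + F = 2 ⇒ (2E)/5 − E + (24 + x) = 2.
Multiply by 10: 2·(2E) − 5·(2E) + 10·(24 + x) = 20, i.e. 240 + 10x − 3·(72 + 4x) = 20.
Collecting terms: −2x + 24 = 20, so −2x = −4, so x = 2.
Then 2E = 72 + 4·2 = 80, so E = 40, V = 2E/5 = 16, F = 24 + 2 = 26.

40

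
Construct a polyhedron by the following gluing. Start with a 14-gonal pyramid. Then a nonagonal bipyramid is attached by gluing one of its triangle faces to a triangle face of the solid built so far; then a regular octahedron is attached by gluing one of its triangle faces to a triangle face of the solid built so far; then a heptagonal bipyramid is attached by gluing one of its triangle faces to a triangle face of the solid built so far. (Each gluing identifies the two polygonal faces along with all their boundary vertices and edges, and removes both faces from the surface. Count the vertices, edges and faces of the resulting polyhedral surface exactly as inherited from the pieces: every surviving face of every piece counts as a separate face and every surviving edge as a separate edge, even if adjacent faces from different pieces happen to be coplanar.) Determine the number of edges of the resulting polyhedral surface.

A 14-gonal pyramid: V=15, E=28, F=15.
Attach a nonagonal bipyramid (V=11, E=27, F=18) along a 3-gon: merge 3 vertices and 3 edges, delete both glued faces → V=23, E=52, F=31.
Attach a regular octahedron (V=6, E=12, F=8) along a 3-gon: merge 3 vertices and 3 edges, delete both glued faces → V=26, E=61, F=37.
Attach a heptagonal bipyramid (V=9, E=21, F=14) along a 3-gon: merge 3 vertices and 3 edges, delete both glued faces → V=32, E=79, F=49.
Check: V − E + F = 32 − 79 + 49 = 2.

79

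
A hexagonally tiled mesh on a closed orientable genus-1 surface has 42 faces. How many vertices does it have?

84

χ = 2 − 2·1 = 0, and every face is a hexagon so 6F = 2E.
E = 6·42/2 = 126. Then V = 0 + E − F = 0 + 126 − 42 = 84.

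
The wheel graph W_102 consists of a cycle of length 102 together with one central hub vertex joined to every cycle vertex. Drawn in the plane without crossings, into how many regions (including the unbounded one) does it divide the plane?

W_102 has V = 102 + 1 = 103 vertices and E = 2·102 = 204 edges.
By Euler's formula F = 2 − V + E = 2 − 103 + 204 = 103.

103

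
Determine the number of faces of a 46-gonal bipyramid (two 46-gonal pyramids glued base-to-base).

A bipyramid over an n-gon has 2n triangular faces and n + 2 vertices: V = 46 + 2 = 48, E = 3·46 = 138, F = 2·46 = 92.

92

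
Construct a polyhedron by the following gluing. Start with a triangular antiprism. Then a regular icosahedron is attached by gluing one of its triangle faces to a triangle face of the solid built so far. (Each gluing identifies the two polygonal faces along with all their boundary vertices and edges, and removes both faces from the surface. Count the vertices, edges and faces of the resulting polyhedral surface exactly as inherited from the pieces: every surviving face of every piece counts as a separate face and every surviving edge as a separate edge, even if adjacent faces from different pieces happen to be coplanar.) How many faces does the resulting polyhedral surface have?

A triangular antiprism: V=6, E=12, F=8.
Attach a regular icosahedron (V=12, E=30, F=20) along a 3-gon: merge 3 vertices and 3 edges, delete both glued faces → V=15, E=39, F=26.
Check: V − E + F = 15 − 39 + 26 = 2.

26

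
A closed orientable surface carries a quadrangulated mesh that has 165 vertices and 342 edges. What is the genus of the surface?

4

Every face is a square and each edge borders two faces, so 4F = 2·342, giving F = 171.
χ = V − E + F = 165 − 342 + 171 = -6.
For a closed orientable surface χ = 2 − 2g, so g = (2 − (-6))/2 = 4.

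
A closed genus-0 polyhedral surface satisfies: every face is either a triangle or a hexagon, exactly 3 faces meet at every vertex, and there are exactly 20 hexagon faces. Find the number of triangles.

Let x be the number of triangles; then F = 20 + x.
Edge–face incidences: 2E = 6·20 + 3·x = 120 + 3x.
Every vertex has degree 3, so 3V = 2E.
Euler: V − E + F = 2 ⇒ (2E)/3 − E + (20 + x) = 2.
Multiply by 6: 2·(2E) − 3·(2E) + 6·(20 + x) = 12, i.e. 120 + 6x − (120 + 3x) = 12.
Collecting terms: 3x = 12, so x = 4.
Then 2E = 120 + 3·4 = 132, so E = 66, V = 2E/3 = 44, F = 20 + 4 = 24.

4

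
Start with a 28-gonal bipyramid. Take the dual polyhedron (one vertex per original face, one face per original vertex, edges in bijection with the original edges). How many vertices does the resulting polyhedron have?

The base solid has V = 30, E = 84, F = 56.
The dual swaps V and F and preserves E: V′ = F = 56, E′ = E = 84, F′ = V = 30.

56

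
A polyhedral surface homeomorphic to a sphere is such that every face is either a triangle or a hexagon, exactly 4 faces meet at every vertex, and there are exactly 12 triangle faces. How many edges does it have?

24

Let x be the number of hexagons; then F = 12 + x.
Edge–face incidences: 2E = 3·12 + 6·x = 36 + 6x.
Every vertex has degree 4, so 4V = 2E.
Euler: V − E + F = 2 ⇒ (2E)/4 − E + (12 + x) = 2.
Multiply by 8: 2·(2E) − 4·(2E) + 8·(12 + x) = 16, i.e. 96 + 8x − 2·(36 + 6x) = 16.
Collecting terms: −4x + 24 = 16, so −4x = −8, so x = 2.
Then 2E = 36 + 6·2 = 48, so E = 24, V = 2E/4 = 12, F = 12 + 2 = 14.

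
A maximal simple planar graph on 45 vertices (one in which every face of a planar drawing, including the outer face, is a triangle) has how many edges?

In a plane triangulation 3F = 2E and V − E + F = 2, so E = 3V − 6 = 3·45 − 6 = 129.

129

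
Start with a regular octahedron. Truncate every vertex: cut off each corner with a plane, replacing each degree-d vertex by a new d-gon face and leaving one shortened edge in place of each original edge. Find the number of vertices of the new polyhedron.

24

The base solid has V = 6, E = 12, F = 8.
Truncation replaces each original edge-end by a new vertex, so V′ = 2E = 24.
Each original edge survives, and each old vertex of degree d contributes d new edges; summing degrees gives Σd = 2E, so E′ = E + 2E = 3E = 36.
Each original face survives and each original vertex becomes one new face: F′ = F + V = 14.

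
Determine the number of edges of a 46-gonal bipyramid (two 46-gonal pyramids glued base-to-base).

138

A bipyramid over an n-gon has 2n triangular faces and n + 2 vertices: V = 46 + 2 = 48, E = 3·46 = 138, F = 2·46 = 92.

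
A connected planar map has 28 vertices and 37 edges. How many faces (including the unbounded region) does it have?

Euler's formula for a connected plane graph: V − E + F = 2, so F = 2 − 28 + 37 = 11.

11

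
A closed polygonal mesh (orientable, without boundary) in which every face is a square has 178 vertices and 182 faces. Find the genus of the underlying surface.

Every face is a square, so 2E = 4·182 = 728, giving E = 364.
χ = V − E + F = 178 − 364 + 182 = -4.
For a closed orientable surface χ = 2 − 2g, so g = (2 − (-4))/2 = 3.

3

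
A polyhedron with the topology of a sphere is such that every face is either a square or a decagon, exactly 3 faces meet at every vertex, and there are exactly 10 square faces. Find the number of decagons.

Let x be the number of decagons; then F = 10 + x.
Edge–face incidences: 2E = 4·10 + 10·x = 40 + 10x.
Every vertex has degree 3, so 3V = 2E.
Euler: V − E + F = 2 ⇒ (2E)/3 − E + (10 + x) = 2.
Multiply by 6: 2·(2E) − 3·(2E) + 6·(10 + x) = 12, i.e. 60 + 6x − (40 + 10x) = 12.
Collecting terms: −4x + 20 = 12, so −4x = −8, so x = 2.
Then 2E = 40 + 10·2 = 60, so E = 30, V = 2E/3 = 20, F = 10 + 2 = 12.

2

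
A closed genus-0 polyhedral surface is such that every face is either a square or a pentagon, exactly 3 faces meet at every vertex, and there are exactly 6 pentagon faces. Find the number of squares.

Let x be the number of squares; then F = 6 + x.
Edge–face incidences: 2E = 5·6 + 4·x = 30 + 4x.
Every vertex has degree 3, so 3V = 2E.
Euler: V − E + F = 2 ⇒ (2E)/3 − E + (6 + x) = 2.
Multiply by 6: 2·(2E) − 3·(2E) + 6·(6 + x) = 12, i.e. 36 + 6x − (30 + 4x) = 12.
Collecting terms: 2x + 6 = 12, so 2x = 6, so x = 3.
Then 2E = 30 + 4·3 = 42, so E = 21, V = 2E/3 = 14, F = 6 + 3 = 9.

3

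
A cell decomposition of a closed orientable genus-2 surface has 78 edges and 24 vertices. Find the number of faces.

52

For a closed orientable surface of genus 2, χ = 2 − 2·2 = -2.
F = -2 − V + E = -2 − 24 + 78 = 52.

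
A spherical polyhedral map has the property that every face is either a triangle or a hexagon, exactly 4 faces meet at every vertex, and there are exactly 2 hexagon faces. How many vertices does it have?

12

Let x be the number of triangles; then F = 2 + x.
Edge–face incidences: 2E = 6·2 + 3·x = 12 + 3x.
Every vertex has degree 4, so 4V = 2E.
Euler: V − E + F = 2 ⇒ (2E)/4 − E + (2 + x) = 2.
Multiply by 8: 2·(2E) − 4·(2E) + 8·(2 + x) = 16, i.e. 16 + 8x − 2·(12 + 3x) = 16.
Collecting terms: 2x − 8 = 16, so 2x = 24, so x = 12.
Then 2E = 12 + 3·12 = 48, so E = 24, V = 2E/4 = 12, F = 2 + 12 = 14.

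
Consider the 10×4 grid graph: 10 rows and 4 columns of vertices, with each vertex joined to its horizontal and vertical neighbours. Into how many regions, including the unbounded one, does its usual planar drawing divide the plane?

The grid has V = 10·4 = 40 vertices and E = 10·3 + 4·9 = 66 edges.
F = 2 − V + E = 2 − 40 + 66 = 28.

28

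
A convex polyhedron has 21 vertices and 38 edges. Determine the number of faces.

Here V − E + F = 2.
F = 2 − V + E = 2 − 21 + 38 = 19.

19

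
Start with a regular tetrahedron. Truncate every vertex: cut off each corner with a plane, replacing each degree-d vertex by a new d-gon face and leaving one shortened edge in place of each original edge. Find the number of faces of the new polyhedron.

The base solid has V = 4, E = 6, F = 4.
Truncation replaces each original edge-end by a new vertex, so V′ = 2E = 12.
Each original edge survives, and each old vertex of degree d contributes d new edges; summing degrees gives Σd = 2E, so E′ = E + 2E = 3E = 18.
Each original face survives and each original vertex becomes one new face: F′ = F + V = 8.

8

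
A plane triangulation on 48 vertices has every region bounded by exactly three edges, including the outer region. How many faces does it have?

In a plane triangulation 3F = 2E and V − E + F = 2, so F = 2V − 4 = 2·48 − 4 = 92.

92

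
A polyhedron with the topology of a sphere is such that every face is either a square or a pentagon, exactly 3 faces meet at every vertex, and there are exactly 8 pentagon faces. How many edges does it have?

24

Let x be the number of squares; then F = 8 + x.
Edge–face incidences: 2E = 5·8 + 4·x = 40 + 4x.
Every vertex has degree 3, so 3V = 2E.
Euler: V − E + F = 2 ⇒ (2E)/3 − E + (8 + x) = 2.
Multiply by 6: 2·(2E) − 3·(2E) + 6·(8 + x) = 12, i.e. 48 + 6x − (40 + 4x) = 12.
Collecting terms: 2x + 8 = 12, so 2x = 4, so x = 2.
Then 2E = 40 + 4·2 = 48, so E = 24, V = 2E/3 = 16, F = 8 + 2 = 10.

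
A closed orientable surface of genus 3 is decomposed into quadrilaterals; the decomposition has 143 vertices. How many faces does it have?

147

χ = 2 − 2·3 = -4, and every face is a square so 4F = 2E.
V − E + F = -4 with E = 4F/2 gives 143 − (4/2 − 1)·F = -4, so F = 147 and E = 294.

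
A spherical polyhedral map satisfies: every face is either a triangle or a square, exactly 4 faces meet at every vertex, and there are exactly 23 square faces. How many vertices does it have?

29

Let x be the number of triangles; then F = 23 + x.
Edge–face incidences: 2E = 4·23 + 3·x = 92 + 3x.
Every vertex has degree 4, so 4V = 2E.
Euler: V − E + F = 2 ⇒ (2E)/4 − E + (23 + x) = 2.
Multiply by 8: 2·(2E) − 4·(2E) + 8·(23 + x) = 16, i.e. 184 + 8x − 2·(92 + 3x) = 16.
Collecting terms: 2x = 16, so x = 8.
Then 2E = 92 + 3·8 = 116, so E = 58, V = 2E/4 = 29, F = 23 + 8 = 31.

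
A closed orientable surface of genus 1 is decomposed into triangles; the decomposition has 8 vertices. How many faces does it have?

16

χ = 2 − 2·1 = 0, and every face is a triangle so 3F = 2E.
V − E + F = 0 with E = 3F/2 gives 8 − (3/2 − 1)·F = 0, so F = 16 and E = 24.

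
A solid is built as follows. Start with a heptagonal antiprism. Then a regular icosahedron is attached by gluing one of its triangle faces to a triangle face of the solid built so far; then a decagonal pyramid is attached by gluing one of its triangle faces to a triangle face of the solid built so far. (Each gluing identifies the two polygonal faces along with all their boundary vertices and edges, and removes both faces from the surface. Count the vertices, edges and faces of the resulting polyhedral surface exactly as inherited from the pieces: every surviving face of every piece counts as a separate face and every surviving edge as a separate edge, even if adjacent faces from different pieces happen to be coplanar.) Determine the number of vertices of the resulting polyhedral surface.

31

A heptagonal antiprism: V=14, E=28, F=16.
Attach a regular icosahedron (V=12, E=30, F=20) along a 3-gon: merge 3 vertices and 3 edges, delete both glued faces → V=23, E=55, F=34.
Attach a decagonal pyramid (V=11, E=20, F=11) along a 3-gon: merge 3 vertices and 3 edges, delete both glued faces → V=31, E=72, F=43.
Check: V − E + F = 31 − 72 + 43 = 2.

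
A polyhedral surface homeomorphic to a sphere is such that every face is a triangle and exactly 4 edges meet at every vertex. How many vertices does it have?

Each face has 3 edges and each edge borders two faces, so 2E = 3F.
Each vertex has degree 4, so 4V = 2E and hence V = 3F/4.
Euler: V − E + F = 2 ⇒ (3F/4) − (3F/2) + F = 2.
Multiply by 8: (6 − 12 + 8)F = 16, i.e. 2F = 16.
So F = 8, E = 3·8/2 = 12, V = 3·8/4 = 6.

6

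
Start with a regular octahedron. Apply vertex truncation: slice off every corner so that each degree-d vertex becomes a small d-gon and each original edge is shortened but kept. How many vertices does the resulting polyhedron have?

24

The base solid has V = 6, E = 12, F = 8.
Truncation replaces each original edge-end by a new vertex, so V′ = 2E = 24.
Each original edge survives, and each old vertex of degree d contributes d new edges; summing degrees gives Σd = 2E, so E′ = E + 2E = 3E = 36.
Each original face survives and each original vertex becomes one new face: F′ = F + V = 14.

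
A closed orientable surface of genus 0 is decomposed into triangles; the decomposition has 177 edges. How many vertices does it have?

61

χ = 2 − 2·0 = 2, and every face is a triangle so 3F = 2E.
F = 2E/3 = 118. Then V = 2 + E − F = 2 + 177 − 118 = 61.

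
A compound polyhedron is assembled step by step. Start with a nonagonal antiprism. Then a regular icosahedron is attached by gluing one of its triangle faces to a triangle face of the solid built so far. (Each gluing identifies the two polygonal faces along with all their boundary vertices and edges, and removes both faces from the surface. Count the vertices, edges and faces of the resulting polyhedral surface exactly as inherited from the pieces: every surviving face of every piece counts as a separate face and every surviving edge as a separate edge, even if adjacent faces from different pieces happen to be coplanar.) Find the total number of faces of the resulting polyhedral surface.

38

A nonagonal antiprism: V=18, E=36, F=20.
Attach a regular icosahedron (V=12, E=30, F=20) along a 3-gon: merge 3 vertices and 3 edges, delete both glued faces → V=27, E=63, F=38.
Check: V − E + F = 27 − 63 + 38 = 2.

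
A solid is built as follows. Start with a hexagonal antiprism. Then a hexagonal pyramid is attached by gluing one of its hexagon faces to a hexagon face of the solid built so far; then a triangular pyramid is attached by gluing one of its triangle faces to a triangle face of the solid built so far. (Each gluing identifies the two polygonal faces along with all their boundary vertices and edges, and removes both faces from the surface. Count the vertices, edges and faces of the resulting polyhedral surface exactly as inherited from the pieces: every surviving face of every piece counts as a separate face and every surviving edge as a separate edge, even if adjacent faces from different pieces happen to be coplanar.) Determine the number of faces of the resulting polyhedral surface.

A hexagonal antiprism: V=12, E=24, F=14.
Attach a hexagonal pyramid (V=7, E=12, F=7) along a 6-gon: merge 6 vertices and 6 edges, delete both glued faces → V=13, E=30, F=19.
Attach a triangular pyramid (V=4, E=6, F=4) along a 3-gon: merge 3 vertices and 3 edges, delete both glued faces → V=14, E=33, F=21.
Check: V − E + F = 14 − 33 + 21 = 2.

21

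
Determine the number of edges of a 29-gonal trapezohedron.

116

The n-trapezohedron (dual of the n-antiprism) has V = 2·29 + 2 = 60, E = 4·29 = 116, F = 2·29 = 58.
Check: V − E + F = 60 − 116 + 58 = 2.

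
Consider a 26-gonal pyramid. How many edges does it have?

52

A pyramid on an n-gon base has one n-gon and n triangles: V = 26 + 1 = 27, E = 2·26 = 52, F = 26 + 1 = 27.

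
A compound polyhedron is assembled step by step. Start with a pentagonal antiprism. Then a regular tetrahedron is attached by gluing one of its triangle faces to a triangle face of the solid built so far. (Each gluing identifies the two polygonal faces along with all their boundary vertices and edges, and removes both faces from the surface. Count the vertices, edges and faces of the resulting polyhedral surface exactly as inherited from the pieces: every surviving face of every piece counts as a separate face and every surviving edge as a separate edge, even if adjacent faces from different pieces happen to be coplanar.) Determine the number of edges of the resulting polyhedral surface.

A pentagonal antiprism: V=10, E=20, F=12.
Attach a regular tetrahedron (V=4, E=6, F=4) along a 3-gon: merge 3 vertices and 3 edges, delete both glued faces → V=11, E=23, F=14.
Check: V − E + F = 11 − 23 + 14 = 2.

23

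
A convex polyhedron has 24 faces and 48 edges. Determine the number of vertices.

26

Here V − E + F = 2.
V = 2 + E − F = 2 + 48 − 24 = 26.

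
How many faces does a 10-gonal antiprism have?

22

An antiprism on an n-gon has two n-gon caps and 2n triangles: V = 2·10 = 20, E = 4·10 = 40, F = 2·10 + 2 = 22.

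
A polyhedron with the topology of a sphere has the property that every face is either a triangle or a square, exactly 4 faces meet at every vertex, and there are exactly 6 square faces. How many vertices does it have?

Let x be the number of triangles; then F = 6 + x.
Edge–face incidences: 2E = 4·6 + 3·x = 24 + 3x.
Every vertex has degree 4, so 4V = 2E.
Euler: V − E + F = 2 ⇒ (2E)/4 − E + (6 + x) = 2.
Multiply by 8: 2·(2E) − 4·(2E) + 8·(6 + x) = 16, i.e. 48 + 8x − 2·(24 + 3x) = 16.
Collecting terms: 2x = 16, so x = 8.
Then 2E = 24 + 3·8 = 48, so E = 24, V = 2E/4 = 12, F = 6 + 8 = 14.

12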